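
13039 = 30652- 17613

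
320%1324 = 320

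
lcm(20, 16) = 80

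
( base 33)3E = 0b1110001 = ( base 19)5i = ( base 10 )113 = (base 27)45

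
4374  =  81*54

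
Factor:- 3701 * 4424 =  - 16373224  =  -2^3*7^1*79^1*3701^1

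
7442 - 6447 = 995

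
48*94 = 4512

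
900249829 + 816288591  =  1716538420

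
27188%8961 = 305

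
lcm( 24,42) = 168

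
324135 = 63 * 5145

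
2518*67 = 168706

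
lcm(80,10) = 80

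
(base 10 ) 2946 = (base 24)52I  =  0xb82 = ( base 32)2S2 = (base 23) 5d2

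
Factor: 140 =2^2*5^1*7^1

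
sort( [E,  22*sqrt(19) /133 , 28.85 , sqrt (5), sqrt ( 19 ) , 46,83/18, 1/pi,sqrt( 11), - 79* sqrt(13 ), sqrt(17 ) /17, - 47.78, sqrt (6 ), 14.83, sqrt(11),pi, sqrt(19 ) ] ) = [  -  79*  sqrt(13),  -  47.78,  sqrt(17 ) /17,  1/pi , 22*sqrt (19) /133, sqrt(5 ),  sqrt(6),E, pi, sqrt(11),sqrt(11 ), sqrt(19),sqrt( 19),83/18,14.83 , 28.85, 46] 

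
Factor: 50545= 5^1 * 11^1 * 919^1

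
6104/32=763/4= 190.75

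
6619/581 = 11 + 228/581   =  11.39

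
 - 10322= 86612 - 96934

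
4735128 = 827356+3907772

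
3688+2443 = 6131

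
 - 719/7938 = - 1 +7219/7938= - 0.09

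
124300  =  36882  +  87418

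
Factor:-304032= - 2^5 * 3^1*3167^1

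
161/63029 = 161/63029 = 0.00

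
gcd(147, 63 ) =21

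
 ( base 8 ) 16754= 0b1110111101100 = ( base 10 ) 7660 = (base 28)9lg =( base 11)5834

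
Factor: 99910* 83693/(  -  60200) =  - 2^(- 2)*5^( - 1) * 7^( - 1)*43^(- 1) * 97^1*103^1*127^1 * 659^1 = - 836176763/6020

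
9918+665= 10583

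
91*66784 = 6077344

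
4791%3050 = 1741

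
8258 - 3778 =4480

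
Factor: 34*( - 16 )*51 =-2^5*3^1 * 17^2 = -27744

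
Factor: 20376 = 2^3*3^2*283^1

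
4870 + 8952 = 13822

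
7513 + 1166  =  8679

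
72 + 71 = 143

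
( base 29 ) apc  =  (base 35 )7gc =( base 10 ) 9147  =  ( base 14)3495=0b10001110111011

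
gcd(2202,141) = 3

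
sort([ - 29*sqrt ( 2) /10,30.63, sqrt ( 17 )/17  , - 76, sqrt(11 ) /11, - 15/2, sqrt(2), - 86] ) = [ - 86, - 76,  -  15/2, - 29*sqrt(2)/10,sqrt (17)/17,sqrt(11)/11,sqrt(2), 30.63]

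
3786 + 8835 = 12621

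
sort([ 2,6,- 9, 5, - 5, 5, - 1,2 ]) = [ - 9 , - 5, - 1 , 2,2, 5,5 , 6 ]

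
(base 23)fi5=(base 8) 20242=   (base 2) 10000010100010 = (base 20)10he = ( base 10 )8354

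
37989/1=37989 = 37989.00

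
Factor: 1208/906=2^2*3^( - 1) = 4/3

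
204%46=20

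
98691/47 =98691/47=2099.81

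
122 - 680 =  - 558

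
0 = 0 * 33838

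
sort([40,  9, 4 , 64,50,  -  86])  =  [ - 86 , 4, 9, 40,  50, 64 ] 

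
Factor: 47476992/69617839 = 2^8 * 3^1 * 17^(-1)*373^ (-1 )*10979^ ( - 1)*61819^1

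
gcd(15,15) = 15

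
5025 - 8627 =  - 3602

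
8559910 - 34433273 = -25873363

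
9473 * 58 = 549434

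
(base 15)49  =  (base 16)45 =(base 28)2D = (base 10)69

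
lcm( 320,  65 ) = 4160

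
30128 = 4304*7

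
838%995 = 838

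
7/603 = 7/603 = 0.01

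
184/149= 184/149= 1.23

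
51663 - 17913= 33750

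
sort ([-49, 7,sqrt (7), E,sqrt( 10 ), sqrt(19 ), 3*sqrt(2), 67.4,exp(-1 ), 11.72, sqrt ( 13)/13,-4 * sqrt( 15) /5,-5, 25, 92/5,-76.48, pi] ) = [ - 76.48, - 49,-5, - 4 * sqrt ( 15 )/5, sqrt( 13 ) /13, exp ( - 1 ),sqrt ( 7), E, pi,sqrt( 10), 3* sqrt(2), sqrt (19), 7, 11.72,92/5,  25, 67.4 ]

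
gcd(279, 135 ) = 9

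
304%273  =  31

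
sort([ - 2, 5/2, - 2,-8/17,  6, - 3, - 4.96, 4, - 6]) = [-6, - 4.96,  -  3, - 2 , - 2 , - 8/17 , 5/2,4, 6 ]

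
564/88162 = 282/44081 = 0.01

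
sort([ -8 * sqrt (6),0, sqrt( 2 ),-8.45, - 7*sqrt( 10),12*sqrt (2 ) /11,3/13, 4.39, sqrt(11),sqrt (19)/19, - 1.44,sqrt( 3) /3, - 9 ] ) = [ - 7*sqrt(10 ), - 8*sqrt (6), - 9, - 8.45, - 1.44,0, sqrt(19)/19, 3/13 , sqrt( 3 )/3,  sqrt( 2) , 12*sqrt( 2)/11,sqrt( 11),4.39 ]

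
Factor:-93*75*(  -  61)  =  425475 = 3^2*5^2*31^1*61^1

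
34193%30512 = 3681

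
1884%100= 84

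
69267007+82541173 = 151808180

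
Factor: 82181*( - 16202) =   -  2^1  *11^1 * 31^1*241^1*8101^1= - 1331496562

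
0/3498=0 = 0.00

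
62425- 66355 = - 3930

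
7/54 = 7/54 = 0.13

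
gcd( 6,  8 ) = 2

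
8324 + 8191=16515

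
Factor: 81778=2^1*31^1*1319^1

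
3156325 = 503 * 6275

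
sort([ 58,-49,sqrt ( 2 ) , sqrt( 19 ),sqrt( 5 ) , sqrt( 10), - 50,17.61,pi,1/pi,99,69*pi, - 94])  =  [ - 94, - 50,- 49 , 1/pi,sqrt(2 ),sqrt (5) , pi, sqrt( 10),sqrt ( 19),17.61,58, 99,69*pi ] 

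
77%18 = 5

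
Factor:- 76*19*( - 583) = 2^2 * 11^1*19^2*53^1 = 841852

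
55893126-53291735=2601391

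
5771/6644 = 5771/6644 = 0.87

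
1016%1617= 1016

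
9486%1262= 652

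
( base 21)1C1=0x2B6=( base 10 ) 694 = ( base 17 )26E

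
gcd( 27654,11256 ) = 6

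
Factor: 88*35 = 2^3*5^1*7^1*11^1 = 3080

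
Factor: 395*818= 323110 = 2^1*5^1*79^1*409^1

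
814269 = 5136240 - 4321971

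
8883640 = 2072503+6811137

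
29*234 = 6786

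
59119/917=59119/917 = 64.47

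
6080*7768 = 47229440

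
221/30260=13/1780  =  0.01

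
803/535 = 803/535 = 1.50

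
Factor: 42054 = 2^1*3^1*43^1*163^1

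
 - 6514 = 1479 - 7993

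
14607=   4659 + 9948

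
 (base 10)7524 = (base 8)16544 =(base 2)1110101100100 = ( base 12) 4430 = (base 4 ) 1311210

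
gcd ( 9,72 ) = 9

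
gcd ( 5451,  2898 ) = 69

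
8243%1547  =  508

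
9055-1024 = 8031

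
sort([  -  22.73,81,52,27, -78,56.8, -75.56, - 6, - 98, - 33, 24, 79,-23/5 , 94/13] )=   [ - 98, - 78,-75.56, -33, - 22.73,  -  6, -23/5, 94/13,  24,27, 52, 56.8,79,  81 ] 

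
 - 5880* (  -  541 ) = 3181080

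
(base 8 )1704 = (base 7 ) 2545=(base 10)964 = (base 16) 3c4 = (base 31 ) 103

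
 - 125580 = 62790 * (-2 ) 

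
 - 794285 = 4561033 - 5355318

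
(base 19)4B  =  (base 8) 127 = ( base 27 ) 36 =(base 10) 87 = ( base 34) 2J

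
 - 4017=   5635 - 9652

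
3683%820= 403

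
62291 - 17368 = 44923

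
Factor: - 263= - 263^1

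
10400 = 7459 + 2941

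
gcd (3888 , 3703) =1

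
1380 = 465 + 915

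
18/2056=9/1028 = 0.01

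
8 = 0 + 8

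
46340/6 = 7723+1/3=7723.33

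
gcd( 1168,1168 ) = 1168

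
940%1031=940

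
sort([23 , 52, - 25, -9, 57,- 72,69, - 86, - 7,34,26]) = [ - 86  ,-72,  -  25, - 9,-7,23,26,34, 52,57,69]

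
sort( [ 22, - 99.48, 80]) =[  -  99.48,22,80 ] 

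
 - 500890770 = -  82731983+-418158787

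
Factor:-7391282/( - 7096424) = 3695641/3548212 = 2^( - 2)*19^(  -  1 )*131^1* 28211^1*46687^ ( - 1)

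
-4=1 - 5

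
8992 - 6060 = 2932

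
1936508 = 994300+942208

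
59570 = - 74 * ( - 805 )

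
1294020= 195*6636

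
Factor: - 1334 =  - 2^1 * 23^1*29^1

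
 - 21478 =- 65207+43729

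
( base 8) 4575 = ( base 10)2429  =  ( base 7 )10040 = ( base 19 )6dg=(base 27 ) 38Q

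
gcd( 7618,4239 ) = 1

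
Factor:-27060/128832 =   -  2^( - 4 )*5^1*41^1*61^( - 1) = - 205/976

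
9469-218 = 9251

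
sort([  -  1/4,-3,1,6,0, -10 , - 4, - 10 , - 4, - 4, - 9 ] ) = [  -  10, - 10,-9, - 4, - 4 , - 4 , - 3,  -  1/4, 0, 1 , 6]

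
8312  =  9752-1440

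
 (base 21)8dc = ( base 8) 7345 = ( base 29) 4fe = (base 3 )12020020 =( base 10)3813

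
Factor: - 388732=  - 2^2*157^1*619^1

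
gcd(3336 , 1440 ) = 24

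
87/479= 87/479 = 0.18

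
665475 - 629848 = 35627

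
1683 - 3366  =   - 1683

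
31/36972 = 31/36972 = 0.00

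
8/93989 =8/93989 = 0.00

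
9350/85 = 110 = 110.00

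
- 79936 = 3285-83221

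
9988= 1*9988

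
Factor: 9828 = 2^2 * 3^3 * 7^1 * 13^1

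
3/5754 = 1/1918 = 0.00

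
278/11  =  25 + 3/11 = 25.27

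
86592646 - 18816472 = 67776174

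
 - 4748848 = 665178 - 5414026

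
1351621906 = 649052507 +702569399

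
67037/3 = 22345+2/3= 22345.67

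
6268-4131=2137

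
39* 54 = 2106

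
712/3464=89/433 = 0.21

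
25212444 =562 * 44862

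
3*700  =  2100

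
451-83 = 368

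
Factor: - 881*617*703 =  - 382134631 = - 19^1*37^1*617^1*881^1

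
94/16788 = 47/8394=0.01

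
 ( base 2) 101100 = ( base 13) 35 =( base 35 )19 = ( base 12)38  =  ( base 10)44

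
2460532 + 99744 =2560276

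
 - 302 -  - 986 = 684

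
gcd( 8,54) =2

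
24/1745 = 24/1745 = 0.01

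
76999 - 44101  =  32898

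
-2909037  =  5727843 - 8636880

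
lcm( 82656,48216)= 578592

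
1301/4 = 325 + 1/4 = 325.25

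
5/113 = 5/113 = 0.04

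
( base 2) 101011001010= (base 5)42022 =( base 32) 2ma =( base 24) 4J2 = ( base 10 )2762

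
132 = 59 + 73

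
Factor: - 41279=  - 7^1 * 5897^1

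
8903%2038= 751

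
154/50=3+2/25 = 3.08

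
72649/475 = 72649/475 = 152.95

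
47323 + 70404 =117727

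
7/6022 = 7/6022 = 0.00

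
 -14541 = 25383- 39924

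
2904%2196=708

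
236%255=236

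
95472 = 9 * 10608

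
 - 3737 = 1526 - 5263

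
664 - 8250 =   -  7586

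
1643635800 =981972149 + 661663651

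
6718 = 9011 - 2293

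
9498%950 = 948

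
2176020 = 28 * 77715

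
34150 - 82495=-48345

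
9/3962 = 9/3962= 0.00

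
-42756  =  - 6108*7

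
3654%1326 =1002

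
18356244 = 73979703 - 55623459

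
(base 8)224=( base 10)148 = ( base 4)2110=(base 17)8C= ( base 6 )404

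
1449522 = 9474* 153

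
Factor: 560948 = 2^2*140237^1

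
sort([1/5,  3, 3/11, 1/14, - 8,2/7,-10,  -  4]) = [-10 ,-8, - 4, 1/14 , 1/5,3/11,2/7,3 ]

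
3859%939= 103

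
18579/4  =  4644+3/4 = 4644.75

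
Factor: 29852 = 2^2*17^1*439^1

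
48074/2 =24037 = 24037.00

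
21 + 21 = 42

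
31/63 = 31/63 = 0.49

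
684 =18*38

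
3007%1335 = 337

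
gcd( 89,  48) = 1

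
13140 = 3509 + 9631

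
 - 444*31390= - 13937160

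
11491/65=11491/65 =176.78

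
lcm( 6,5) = 30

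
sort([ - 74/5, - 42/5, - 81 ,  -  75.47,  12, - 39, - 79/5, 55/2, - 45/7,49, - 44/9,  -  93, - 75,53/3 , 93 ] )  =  [ - 93, - 81, - 75.47,  -  75, - 39, - 79/5, - 74/5, - 42/5, - 45/7, - 44/9,12,53/3,55/2,49, 93 ]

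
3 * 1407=4221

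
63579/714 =21193/238 =89.05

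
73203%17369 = 3727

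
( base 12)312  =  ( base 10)446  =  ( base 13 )284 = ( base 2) 110111110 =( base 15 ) 1eb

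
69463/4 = 17365  +  3/4 = 17365.75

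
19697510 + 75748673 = 95446183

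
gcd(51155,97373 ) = 1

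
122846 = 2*61423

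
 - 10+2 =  - 8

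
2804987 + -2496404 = 308583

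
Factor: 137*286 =39182 = 2^1*11^1*13^1*137^1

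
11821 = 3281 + 8540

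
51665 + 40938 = 92603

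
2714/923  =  2714/923 = 2.94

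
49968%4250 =3218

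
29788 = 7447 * 4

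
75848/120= 9481/15 = 632.07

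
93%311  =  93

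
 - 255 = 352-607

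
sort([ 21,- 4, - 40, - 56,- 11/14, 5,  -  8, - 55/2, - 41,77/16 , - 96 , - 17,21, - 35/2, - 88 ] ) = [-96,  -  88, - 56 , - 41 , - 40, - 55/2, -35/2 , - 17, - 8 , - 4, - 11/14, 77/16,  5 , 21, 21 ] 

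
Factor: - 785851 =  - 11^1 * 199^1 * 359^1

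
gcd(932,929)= 1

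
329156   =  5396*61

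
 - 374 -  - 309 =-65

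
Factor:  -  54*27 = - 1458 =- 2^1*3^6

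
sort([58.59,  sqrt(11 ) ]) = [ sqrt( 11), 58.59]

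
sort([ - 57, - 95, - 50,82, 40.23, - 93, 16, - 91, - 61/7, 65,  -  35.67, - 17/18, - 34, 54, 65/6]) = [ - 95, - 93, - 91, - 57, - 50, - 35.67, - 34, - 61/7, - 17/18, 65/6 , 16,40.23, 54, 65 , 82]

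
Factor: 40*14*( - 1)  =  - 2^4*5^1*7^1 = -  560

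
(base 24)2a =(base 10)58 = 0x3A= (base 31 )1r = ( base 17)37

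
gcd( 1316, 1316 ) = 1316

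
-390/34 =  - 12 + 9/17= - 11.47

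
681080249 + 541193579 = 1222273828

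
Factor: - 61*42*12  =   - 30744= -  2^3*3^2 *7^1*61^1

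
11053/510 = 21 + 343/510 = 21.67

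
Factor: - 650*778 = - 2^2*5^2*13^1*389^1 = - 505700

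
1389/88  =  15 + 69/88 = 15.78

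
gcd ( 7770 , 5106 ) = 222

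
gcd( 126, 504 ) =126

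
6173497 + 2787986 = 8961483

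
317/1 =317 = 317.00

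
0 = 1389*0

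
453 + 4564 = 5017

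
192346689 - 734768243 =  - 542421554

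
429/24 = 143/8 = 17.88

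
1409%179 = 156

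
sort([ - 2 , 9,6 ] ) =[ - 2 , 6,9 ] 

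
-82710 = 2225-84935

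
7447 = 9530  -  2083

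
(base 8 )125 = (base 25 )3a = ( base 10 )85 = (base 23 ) 3g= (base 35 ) 2F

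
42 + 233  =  275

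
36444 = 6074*6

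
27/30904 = 27/30904 = 0.00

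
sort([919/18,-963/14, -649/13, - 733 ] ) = [ - 733, - 963/14, - 649/13, 919/18 ] 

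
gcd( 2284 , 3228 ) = 4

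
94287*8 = 754296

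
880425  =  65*13545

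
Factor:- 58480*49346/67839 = -2885754080/67839 = - 2^5*3^(-1 )*5^1*11^1*17^1*43^1*2243^1  *  22613^(  -  1)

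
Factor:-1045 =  - 5^1*11^1*19^1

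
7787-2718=5069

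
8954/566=4477/283 = 15.82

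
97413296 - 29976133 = 67437163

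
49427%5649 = 4235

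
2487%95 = 17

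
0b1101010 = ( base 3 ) 10221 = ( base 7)211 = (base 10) 106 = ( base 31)3d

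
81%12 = 9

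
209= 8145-7936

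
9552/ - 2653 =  - 9552/2653 = -3.60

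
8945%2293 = 2066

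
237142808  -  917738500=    - 680595692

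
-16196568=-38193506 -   -  21996938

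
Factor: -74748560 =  -2^4*5^1*241^1*3877^1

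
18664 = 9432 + 9232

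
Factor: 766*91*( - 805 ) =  - 56113330= -2^1*5^1*7^2*13^1*23^1 * 383^1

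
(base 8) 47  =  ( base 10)39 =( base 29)1A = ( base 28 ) 1B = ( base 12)33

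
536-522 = 14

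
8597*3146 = 27046162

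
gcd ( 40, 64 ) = 8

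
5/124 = 5/124 = 0.04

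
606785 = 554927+51858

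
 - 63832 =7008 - 70840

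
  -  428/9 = - 48 + 4/9 = -47.56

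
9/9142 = 9/9142 =0.00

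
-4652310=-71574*65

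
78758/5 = 78758/5 = 15751.60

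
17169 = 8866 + 8303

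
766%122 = 34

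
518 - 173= 345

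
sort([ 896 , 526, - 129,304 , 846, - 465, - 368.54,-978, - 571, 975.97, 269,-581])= [ - 978,- 581,  -  571, - 465, - 368.54, - 129, 269, 304, 526, 846, 896, 975.97 ]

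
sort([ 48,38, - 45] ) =[  -  45,38, 48 ] 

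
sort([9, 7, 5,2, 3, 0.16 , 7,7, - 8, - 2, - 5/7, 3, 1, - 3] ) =[ -8, - 3, -2 , - 5/7,0.16, 1, 2,3,3,5,  7,7, 7,9]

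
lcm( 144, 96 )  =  288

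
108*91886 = 9923688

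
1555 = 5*311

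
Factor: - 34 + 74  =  2^3 * 5^1=40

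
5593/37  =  151 + 6/37  =  151.16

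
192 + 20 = 212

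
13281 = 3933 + 9348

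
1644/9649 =1644/9649=0.17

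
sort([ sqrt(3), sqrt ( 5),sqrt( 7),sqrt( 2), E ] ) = [ sqrt(2),sqrt(3),  sqrt(5), sqrt( 7),  E ] 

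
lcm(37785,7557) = 37785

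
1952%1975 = 1952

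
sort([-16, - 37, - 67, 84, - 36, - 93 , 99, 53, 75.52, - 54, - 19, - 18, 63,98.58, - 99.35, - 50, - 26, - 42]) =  [ - 99.35,- 93 , -67,-54,  -  50, - 42,-37,  -  36, - 26, - 19 ,  -  18, - 16, 53, 63  ,  75.52, 84, 98.58, 99] 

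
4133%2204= 1929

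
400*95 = 38000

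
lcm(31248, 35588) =1281168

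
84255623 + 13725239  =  97980862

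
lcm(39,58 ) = 2262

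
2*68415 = 136830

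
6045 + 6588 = 12633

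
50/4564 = 25/2282 = 0.01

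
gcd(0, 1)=1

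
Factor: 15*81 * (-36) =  - 43740 =- 2^2*3^7*5^1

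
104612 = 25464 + 79148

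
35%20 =15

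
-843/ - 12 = 281/4 = 70.25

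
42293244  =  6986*6054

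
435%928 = 435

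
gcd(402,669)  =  3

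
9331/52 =9331/52 = 179.44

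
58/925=58/925 = 0.06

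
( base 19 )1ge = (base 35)je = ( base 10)679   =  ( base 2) 1010100111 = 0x2a7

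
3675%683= 260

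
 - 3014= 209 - 3223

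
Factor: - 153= - 3^2 * 17^1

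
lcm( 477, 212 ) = 1908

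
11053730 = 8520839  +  2532891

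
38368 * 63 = 2417184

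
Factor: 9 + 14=23 = 23^1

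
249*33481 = 8336769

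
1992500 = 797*2500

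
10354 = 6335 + 4019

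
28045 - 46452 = -18407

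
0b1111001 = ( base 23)56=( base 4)1321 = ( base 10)121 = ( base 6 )321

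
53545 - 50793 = 2752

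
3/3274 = 3/3274 = 0.00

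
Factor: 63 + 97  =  2^5*5^1 = 160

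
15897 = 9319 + 6578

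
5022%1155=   402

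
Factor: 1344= 2^6*3^1*7^1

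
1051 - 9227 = - 8176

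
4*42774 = 171096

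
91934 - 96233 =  - 4299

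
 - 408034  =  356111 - 764145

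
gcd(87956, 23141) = 1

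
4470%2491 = 1979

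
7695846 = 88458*87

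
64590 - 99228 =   -  34638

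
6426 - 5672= 754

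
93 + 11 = 104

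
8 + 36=44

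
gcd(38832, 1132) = 4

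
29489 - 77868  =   - 48379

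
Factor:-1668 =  - 2^2*3^1*139^1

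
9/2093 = 9/2093 =0.00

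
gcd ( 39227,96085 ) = 1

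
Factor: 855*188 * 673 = 2^2*3^2*5^1*19^1*47^1*673^1 =108178020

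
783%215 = 138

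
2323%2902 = 2323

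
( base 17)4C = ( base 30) 2k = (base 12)68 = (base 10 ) 80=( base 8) 120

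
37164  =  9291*4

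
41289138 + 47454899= 88744037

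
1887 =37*51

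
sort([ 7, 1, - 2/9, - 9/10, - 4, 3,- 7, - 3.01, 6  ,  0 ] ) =[- 7,  -  4 , - 3.01,  -  9/10,  -  2/9, 0,1, 3, 6, 7]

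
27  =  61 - 34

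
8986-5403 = 3583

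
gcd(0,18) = 18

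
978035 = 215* 4549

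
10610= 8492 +2118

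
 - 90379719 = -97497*927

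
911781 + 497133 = 1408914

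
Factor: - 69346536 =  - 2^3 *3^1*7^1*17^1*24281^1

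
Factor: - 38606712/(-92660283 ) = 2^3*3^( - 1 )*19^( - 1)*701^( - 1)*2081^1 =16648/39957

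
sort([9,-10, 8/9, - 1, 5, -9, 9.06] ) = [-10, - 9, - 1,8/9, 5,9,9.06 ]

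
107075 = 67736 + 39339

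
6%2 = 0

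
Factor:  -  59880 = - 2^3*3^1*5^1*499^1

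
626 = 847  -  221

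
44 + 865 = 909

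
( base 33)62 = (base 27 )7b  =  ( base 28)74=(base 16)C8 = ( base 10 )200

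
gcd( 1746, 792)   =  18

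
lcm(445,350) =31150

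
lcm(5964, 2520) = 178920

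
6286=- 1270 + 7556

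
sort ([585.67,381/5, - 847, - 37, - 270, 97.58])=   [-847,  -  270,  -  37, 381/5,97.58, 585.67 ]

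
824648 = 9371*88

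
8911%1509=1366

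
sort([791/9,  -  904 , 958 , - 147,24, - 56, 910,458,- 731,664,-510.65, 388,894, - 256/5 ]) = [ - 904,  -  731, - 510.65 , - 147,-56, - 256/5,24,791/9,388,458,664, 894, 910, 958 ]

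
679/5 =679/5=135.80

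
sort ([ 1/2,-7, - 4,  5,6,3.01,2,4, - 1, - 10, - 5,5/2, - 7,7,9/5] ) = [  -  10, - 7,  -  7, - 5, - 4,- 1,  1/2,9/5, 2, 5/2, 3.01,  4 , 5,6,7]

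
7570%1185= 460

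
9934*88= 874192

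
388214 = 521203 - 132989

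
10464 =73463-62999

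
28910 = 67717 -38807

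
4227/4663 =4227/4663 = 0.91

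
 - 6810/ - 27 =252 + 2/9= 252.22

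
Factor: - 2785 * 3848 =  - 2^3*5^1*13^1*37^1 * 557^1 = - 10716680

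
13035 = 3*4345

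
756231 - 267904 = 488327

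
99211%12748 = 9975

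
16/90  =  8/45 =0.18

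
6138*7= 42966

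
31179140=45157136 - 13977996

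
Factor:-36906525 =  - 3^2 * 5^2 * 61^1*2689^1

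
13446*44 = 591624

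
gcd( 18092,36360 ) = 4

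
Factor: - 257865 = - 3^1*5^1*17191^1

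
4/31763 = 4/31763 = 0.00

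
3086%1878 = 1208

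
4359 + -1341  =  3018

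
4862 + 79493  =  84355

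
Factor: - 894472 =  - 2^3*17^1*6577^1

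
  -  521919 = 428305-950224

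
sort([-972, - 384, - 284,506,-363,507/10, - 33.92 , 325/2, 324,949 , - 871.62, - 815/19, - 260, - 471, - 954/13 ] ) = [-972, - 871.62, - 471, -384, - 363, - 284, - 260, - 954/13, - 815/19, - 33.92 , 507/10,  325/2,324 , 506,949] 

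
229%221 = 8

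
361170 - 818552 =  - 457382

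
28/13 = 2 + 2/13 = 2.15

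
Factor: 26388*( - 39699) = - 1047577212= - 2^2 * 3^4*11^1*401^1*733^1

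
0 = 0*3666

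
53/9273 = 53/9273 = 0.01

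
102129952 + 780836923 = 882966875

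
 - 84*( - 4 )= 336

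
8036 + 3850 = 11886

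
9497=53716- 44219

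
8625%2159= 2148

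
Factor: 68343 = 3^1*11^1*19^1*109^1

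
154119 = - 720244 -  - 874363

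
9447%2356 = 23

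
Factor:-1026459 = -3^3 * 7^1*5431^1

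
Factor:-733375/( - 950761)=5^3*7^(-1 )*71^( - 1 )*1913^(  -  1 )*5867^1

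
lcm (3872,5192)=228448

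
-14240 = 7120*(  -  2)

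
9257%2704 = 1145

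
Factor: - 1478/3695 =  - 2/5 = - 2^1*5^( - 1 ) 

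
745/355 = 2 + 7/71 = 2.10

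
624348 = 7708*81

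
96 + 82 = 178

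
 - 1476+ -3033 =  - 4509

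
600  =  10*60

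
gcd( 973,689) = 1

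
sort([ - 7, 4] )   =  [ - 7,4 ]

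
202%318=202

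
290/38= 145/19=7.63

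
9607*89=855023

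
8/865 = 8/865 = 0.01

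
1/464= 1/464 = 0.00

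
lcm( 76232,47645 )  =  381160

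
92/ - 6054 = - 1+ 2981/3027= - 0.02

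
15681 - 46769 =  - 31088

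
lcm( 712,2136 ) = 2136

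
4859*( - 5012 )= - 24353308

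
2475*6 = 14850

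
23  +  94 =117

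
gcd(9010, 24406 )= 2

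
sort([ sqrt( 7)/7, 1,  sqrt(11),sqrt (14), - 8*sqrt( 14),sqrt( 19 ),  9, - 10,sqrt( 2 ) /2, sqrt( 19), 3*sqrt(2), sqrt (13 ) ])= [ - 8 *sqrt( 14),-10,  sqrt ( 7)/7,sqrt(2) /2,  1,sqrt( 11 ), sqrt( 13), sqrt (14 ),3 * sqrt (2 ),sqrt( 19) , sqrt( 19 ),9 ]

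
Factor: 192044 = 2^2*41^1*1171^1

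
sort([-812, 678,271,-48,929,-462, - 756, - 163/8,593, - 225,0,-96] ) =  [ - 812, - 756, - 462, - 225,- 96,-48, - 163/8,0,271, 593 , 678,  929 ]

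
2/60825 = 2/60825 =0.00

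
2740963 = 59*46457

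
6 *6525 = 39150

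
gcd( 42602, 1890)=14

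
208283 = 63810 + 144473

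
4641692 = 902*5146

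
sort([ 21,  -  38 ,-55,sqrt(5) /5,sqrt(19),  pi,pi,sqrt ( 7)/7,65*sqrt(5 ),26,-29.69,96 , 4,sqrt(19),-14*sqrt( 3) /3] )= [-55,-38,-29.69, - 14*sqrt( 3) /3, sqrt( 7) /7,sqrt(5 )/5,  pi,pi, 4, sqrt(19),sqrt(19),21,26, 96,65*sqrt ( 5)]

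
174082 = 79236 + 94846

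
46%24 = 22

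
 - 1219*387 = - 471753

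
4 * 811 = 3244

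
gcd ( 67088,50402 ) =2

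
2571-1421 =1150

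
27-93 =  - 66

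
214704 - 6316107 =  - 6101403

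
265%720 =265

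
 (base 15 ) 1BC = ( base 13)24c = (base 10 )402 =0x192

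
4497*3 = 13491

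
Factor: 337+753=2^1*5^1*109^1 = 1090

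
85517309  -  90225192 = -4707883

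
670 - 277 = 393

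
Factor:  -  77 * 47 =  -7^1*11^1 * 47^1 = - 3619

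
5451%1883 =1685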